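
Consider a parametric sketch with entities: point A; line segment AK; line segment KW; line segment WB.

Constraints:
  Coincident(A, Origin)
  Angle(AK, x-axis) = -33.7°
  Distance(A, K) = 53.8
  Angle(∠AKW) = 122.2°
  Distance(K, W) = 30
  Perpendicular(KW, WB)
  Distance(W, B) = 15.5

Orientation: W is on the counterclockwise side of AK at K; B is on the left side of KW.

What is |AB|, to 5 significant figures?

65.905

∠AKW = 122.2°, so KW runs at -33.7° + (180° − 122.2°) = 24.100° from the x-axis; with |KW| = 30.0, W = K + 30.0·(cos 24.100°, sin 24.100°) = (72.144, -17.601). KW is perpendicular to WB; with |WB| = 15.5 on the left of KW, B = W + 15.5·(-0.40833, 0.91283) = (65.815, -3.4518). Then |AB| = |B − A| = 65.905.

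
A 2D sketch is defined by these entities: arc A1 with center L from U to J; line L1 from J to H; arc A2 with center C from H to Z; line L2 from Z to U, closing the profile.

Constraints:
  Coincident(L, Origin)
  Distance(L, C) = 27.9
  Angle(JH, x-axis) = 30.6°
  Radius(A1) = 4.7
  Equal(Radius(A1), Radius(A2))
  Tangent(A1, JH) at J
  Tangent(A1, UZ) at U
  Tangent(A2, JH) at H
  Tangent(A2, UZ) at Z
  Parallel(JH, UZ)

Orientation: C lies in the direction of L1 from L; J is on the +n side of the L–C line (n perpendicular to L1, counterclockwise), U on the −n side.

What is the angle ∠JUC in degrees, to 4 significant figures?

80.44°

The slot axis is L1's direction at 30.6°, so u = (cos 30.6°, sin 30.6°) = (0.8607, 0.5090) and n = (−sin 30.6°, cos 30.6°) = (-0.5090, 0.8607). L is at the origin and C lies 27.9 along u from L, so C = 27.9·u = (24.01, 14.20). Tangency of A1 to both parallel lines with radius 4.7 puts J and U at L ± 4.7·n: J = (-2.392, 4.045), U = (2.392, -4.045). Then cos ∠JUC = UJ·UC / (|UJ||UC|), giving 80.44°.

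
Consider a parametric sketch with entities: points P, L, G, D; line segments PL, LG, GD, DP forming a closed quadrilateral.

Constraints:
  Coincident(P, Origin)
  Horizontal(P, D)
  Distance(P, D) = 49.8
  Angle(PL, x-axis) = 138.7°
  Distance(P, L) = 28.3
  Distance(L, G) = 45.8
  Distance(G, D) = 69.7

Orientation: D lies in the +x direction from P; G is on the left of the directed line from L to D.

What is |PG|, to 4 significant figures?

55.29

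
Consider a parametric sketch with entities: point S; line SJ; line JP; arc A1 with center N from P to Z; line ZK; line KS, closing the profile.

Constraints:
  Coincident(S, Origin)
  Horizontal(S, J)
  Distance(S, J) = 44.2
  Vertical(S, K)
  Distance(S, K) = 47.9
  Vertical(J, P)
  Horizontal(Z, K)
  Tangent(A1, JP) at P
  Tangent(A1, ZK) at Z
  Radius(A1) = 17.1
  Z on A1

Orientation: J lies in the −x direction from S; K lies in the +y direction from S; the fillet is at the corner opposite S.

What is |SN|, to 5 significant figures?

41.025

S is at the origin; S and J share the same y with |SJ| = 44.2 and J on the −x side, so J = (-44.200, 0.0000). S and K share the same x with |SK| = 47.9 and K on the +y side, so K = (0.0000, 47.900). The virtual corner opposite S is at (-44.200, 47.900). Since A1 is tangent to JP there, NP ⟂ JP and tangency of A1 to ZK means the radius NZ is perpendicular to ZK, with radius 17.1, so the center N sits 17.1 in from both sides at N = (-27.100, 30.800). Then |SN| = |N − S| = 41.025.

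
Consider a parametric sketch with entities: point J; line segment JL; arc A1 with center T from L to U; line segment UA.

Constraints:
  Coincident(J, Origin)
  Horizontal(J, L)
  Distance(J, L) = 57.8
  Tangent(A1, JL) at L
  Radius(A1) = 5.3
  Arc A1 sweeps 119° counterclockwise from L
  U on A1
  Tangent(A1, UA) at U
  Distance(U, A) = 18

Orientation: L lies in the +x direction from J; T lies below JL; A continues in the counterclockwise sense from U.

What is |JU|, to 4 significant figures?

53.74

J is at the origin; JL is horizontal with |JL| = 57.8 and L on the +x side, so L = (57.80, 0.000). Tangency of A1 to JL means the radius TL is perpendicular to JL, so T = L + (0, -5.3) = (57.80, -5.300). On A1, L sits at bearing 90° from T; a 119° counterclockwise sweep puts U at bearing 209°, so U = T + 5.3·(cos 209°, sin 209°) = (53.16, -7.869). Then |JU| = |U − J| = 53.74.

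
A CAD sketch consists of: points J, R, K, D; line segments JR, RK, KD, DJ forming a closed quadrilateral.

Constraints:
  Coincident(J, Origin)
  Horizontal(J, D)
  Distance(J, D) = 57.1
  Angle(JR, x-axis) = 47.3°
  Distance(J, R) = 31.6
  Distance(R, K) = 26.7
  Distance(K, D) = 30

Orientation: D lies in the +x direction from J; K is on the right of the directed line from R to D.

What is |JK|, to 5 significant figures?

27.382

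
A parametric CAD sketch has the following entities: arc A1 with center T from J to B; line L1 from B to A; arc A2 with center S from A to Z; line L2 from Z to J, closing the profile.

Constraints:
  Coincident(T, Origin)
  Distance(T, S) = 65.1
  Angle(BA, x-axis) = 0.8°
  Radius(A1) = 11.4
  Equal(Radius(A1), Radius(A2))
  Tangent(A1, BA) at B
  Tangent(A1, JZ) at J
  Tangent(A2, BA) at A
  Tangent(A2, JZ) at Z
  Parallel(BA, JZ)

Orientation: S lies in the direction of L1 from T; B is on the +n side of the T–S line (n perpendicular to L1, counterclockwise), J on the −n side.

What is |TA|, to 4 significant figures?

66.09

Tangency of A1 to both parallel lines with radius 11.4 puts B and J at T ± 11.4·n: B = (-0.1592, 11.40), J = (0.1592, -11.40). Equal radii place A and Z the same way about S: A = S + 11.4·n = (64.93, 12.31), Z = S − 11.4·n = (65.25, -10.49). Then |TA| = |A − T| = 66.09.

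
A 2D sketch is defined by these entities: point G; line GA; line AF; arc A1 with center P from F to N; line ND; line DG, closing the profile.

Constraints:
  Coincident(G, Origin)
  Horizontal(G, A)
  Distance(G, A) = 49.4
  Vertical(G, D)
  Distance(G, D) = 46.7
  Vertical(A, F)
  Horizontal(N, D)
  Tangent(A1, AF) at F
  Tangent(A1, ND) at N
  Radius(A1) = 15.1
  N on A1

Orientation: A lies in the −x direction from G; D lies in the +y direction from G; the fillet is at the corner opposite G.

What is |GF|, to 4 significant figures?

58.64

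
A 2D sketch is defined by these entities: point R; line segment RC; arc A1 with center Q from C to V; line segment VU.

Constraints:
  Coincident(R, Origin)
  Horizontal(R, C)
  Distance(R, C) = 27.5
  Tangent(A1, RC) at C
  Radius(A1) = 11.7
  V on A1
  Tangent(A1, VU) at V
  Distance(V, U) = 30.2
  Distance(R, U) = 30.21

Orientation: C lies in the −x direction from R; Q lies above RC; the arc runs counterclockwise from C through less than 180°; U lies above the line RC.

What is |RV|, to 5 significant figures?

18.532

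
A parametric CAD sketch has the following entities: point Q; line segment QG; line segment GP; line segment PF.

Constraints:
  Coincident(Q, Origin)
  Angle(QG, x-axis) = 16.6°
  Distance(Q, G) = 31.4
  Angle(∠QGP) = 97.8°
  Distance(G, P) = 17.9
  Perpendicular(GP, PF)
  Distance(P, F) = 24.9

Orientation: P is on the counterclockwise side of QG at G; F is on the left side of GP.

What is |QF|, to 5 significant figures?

23.015

Q is at the origin; QG runs at 16.6° with length 31.4, so G = 31.4·(cos 16.6°, sin 16.6°) = (30.091, 8.9706). ∠QGP = 97.8°, so GP runs at 16.6° + (180° − 97.8°) = 98.800° from the x-axis; with |GP| = 17.9, P = G + 17.9·(cos 98.800°, sin 98.800°) = (27.353, 26.660). The perpendicularity gives PF at right angles to GP; with |PF| = 24.9 on the left of GP, F = P + 24.9·(-0.98823, -0.15299) = (2.7460, 22.851). Then |QF| = |F − Q| = 23.015.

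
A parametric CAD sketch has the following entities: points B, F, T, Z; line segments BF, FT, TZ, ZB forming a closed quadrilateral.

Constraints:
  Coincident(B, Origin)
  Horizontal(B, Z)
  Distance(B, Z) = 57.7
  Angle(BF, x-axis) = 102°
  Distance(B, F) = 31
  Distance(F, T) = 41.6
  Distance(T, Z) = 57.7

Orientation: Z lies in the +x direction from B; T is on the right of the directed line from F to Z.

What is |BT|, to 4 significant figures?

10.65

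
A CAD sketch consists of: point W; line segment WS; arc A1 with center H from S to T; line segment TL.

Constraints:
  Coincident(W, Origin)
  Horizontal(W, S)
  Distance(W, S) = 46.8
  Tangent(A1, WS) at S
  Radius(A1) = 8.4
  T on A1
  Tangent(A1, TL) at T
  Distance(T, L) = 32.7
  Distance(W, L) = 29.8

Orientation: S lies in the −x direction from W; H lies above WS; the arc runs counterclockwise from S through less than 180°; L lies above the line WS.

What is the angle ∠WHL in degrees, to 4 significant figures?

38.50°

W is at the origin; WS is horizontal with |WS| = 46.8 and S on the −x side, so S = (-46.80, 0.000). A1 meets WS tangentially, so HS is at right angles to WS, so H = S + (0, 8.4) = (-46.80, 8.400). Since HT ⟂ TL (tangency), |HL| = √(8.4² + 32.7²) = 33.76 regardless of where T sits on A1. So L lies on both circle(W, 29.8) and circle(H, 33.76); the above-WS intersection is L = (-17.08, 24.42). T is the foot of the tangent from L: T = (-41.10, 2.230).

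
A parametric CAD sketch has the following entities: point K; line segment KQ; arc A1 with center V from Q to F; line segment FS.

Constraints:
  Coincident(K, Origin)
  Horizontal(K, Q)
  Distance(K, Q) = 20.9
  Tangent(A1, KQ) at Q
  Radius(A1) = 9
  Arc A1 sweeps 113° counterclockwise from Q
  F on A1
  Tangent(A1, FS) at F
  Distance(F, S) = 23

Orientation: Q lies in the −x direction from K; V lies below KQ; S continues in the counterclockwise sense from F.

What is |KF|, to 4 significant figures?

31.76

K is at the origin; KQ is horizontal with |KQ| = 20.9 and Q on the −x side, so Q = (-20.90, 0.000). Since A1 is tangent to KQ there, VQ ⟂ KQ, so V = Q + (0, -9) = (-20.90, -9.000). On A1, Q sits at bearing 90° from V; a 113° counterclockwise sweep puts F at bearing 203°, so F = V + 9.0·(cos 203°, sin 203°) = (-29.18, -12.52). Then |KF| = |F − K| = 31.76.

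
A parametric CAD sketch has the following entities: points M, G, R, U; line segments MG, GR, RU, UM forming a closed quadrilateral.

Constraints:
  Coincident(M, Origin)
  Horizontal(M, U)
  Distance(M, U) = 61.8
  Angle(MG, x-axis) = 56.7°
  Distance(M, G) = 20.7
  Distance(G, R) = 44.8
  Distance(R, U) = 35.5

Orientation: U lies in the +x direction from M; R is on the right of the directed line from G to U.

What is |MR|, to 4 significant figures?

39.95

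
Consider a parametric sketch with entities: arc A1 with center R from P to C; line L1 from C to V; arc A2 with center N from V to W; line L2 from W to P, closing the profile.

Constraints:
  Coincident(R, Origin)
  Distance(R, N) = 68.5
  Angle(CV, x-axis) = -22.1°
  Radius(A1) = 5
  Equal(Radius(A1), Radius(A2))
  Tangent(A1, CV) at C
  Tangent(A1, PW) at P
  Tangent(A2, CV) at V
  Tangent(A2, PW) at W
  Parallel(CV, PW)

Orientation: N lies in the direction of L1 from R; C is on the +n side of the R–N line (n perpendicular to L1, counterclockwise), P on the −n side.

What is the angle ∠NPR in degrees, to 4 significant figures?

85.83°

The slot axis is L1's direction at -22.1°, so u = (cos -22.1°, sin -22.1°) = (0.9265, -0.3762) and n = (−sin -22.1°, cos -22.1°) = (0.3762, 0.9265). R is at the origin and N lies 68.5 along u from R, so N = 68.5·u = (63.47, -25.77). Tangency of A1 to both parallel lines with radius 5.0 puts C and P at R ± 5.0·n: C = (1.881, 4.633), P = (-1.881, -4.633). Then cos ∠NPR = PN·PR / (|PN||PR|), giving 85.83°.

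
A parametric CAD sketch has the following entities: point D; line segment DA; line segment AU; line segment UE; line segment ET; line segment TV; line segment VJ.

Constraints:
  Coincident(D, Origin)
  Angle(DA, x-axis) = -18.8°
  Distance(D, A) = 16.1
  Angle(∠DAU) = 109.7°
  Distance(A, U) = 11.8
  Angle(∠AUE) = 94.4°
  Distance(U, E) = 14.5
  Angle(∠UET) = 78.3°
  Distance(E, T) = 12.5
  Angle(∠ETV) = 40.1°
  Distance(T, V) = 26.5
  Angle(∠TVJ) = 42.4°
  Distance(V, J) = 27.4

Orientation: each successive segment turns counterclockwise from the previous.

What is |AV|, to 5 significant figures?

22.837

D is at the origin; DA runs at -18.8° with length 16.1, so A = (15.241, -5.1885). ∠DAU = 109.7° gives AU at 51.500° from the x-axis; with |AU| = 11.8, U = (22.587, 4.0463). ∠AUE = 94.4° gives UE at 137.10° from the x-axis; with |UE| = 14.5, E = (11.965, 13.917). ∠UET = 78.3° gives ET at -121.20° from the x-axis; with |ET| = 12.5, T = (5.4895, 3.2247). ∠ETV = 40.1° gives TV at 18.700° from the x-axis; with |TV| = 26.5, V = (30.591, 11.721). Then |AV| = |V − A| = 22.837.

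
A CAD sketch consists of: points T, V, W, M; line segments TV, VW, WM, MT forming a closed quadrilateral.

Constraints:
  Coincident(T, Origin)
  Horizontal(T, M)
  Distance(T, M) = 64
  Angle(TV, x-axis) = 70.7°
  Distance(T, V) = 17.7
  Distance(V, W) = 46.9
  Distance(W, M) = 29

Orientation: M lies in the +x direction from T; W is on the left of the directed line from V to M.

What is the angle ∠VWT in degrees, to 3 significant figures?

15.1°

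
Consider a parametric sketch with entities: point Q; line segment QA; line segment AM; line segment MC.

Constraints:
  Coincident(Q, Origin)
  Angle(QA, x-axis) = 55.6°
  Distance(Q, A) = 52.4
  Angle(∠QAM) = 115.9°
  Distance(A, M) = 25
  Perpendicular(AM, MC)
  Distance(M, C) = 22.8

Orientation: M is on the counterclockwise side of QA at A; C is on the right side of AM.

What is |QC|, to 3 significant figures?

84.8

Q is at the origin; QA runs at 55.6° with length 52.4, so A = 52.4·(cos 55.6°, sin 55.6°) = (29.6, 43.2). ∠QAM = 115.9°, so AM runs at 55.6° + (180° − 115.9°) = 120° from the x-axis; with |AM| = 25.0, M = A + 25.0·(cos 120°, sin 120°) = (17.2, 65.0). AM is perpendicular to MC; with |MC| = 22.8 on the right of AM, C = M + 22.8·(0.869, 0.495) = (37.0, 76.2). Then |QC| = |C − Q| = 84.8.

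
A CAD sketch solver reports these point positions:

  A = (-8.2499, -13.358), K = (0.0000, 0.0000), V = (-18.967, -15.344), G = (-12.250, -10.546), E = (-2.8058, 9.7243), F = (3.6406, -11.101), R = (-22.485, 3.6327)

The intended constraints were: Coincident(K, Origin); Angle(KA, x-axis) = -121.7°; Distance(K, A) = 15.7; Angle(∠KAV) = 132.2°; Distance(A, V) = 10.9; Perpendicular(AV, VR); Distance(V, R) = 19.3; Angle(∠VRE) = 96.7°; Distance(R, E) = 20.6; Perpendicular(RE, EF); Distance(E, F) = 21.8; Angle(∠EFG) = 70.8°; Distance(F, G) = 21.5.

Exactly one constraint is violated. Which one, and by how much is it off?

Distance(F, G) = 21.5 — off by 5.60.

K = (0.00, 0.00) ✓; KA at -121.7° ✓; |KA| = 15.70 ✓; ∠KAV = 132.2° ✓; |AV| = 10.90 ✓; ∠(AV, VR) = 90.00° ✓; |VR| = 19.30 ✓; ∠VRE = 96.70° ✓; |RE| = 20.60 ✓; ∠(RE, EF) = 90.00° ✓; |EF| = 21.80 ✓; ∠EFG = 70.80° ✓; |FG| = 15.90 ✗.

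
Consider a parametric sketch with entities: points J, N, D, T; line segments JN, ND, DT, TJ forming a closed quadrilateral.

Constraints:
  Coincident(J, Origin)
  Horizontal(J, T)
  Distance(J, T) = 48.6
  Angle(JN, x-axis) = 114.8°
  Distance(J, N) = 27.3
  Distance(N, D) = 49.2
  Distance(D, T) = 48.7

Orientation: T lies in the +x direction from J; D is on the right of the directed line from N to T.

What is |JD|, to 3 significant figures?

22.2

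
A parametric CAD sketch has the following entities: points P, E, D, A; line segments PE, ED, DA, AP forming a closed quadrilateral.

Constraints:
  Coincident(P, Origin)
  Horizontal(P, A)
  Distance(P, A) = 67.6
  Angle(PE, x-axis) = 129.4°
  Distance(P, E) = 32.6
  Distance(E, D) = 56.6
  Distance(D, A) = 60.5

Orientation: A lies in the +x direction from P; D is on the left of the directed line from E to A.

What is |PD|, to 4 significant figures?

57.31

P is at the origin; P and A share the same y with |PA| = 67.6 and A in +x, so A = (67.6, 0). PE runs at 129.4° with |PE| = 32.6, so E = (-20.69, 25.19). D is determined by |ED| = 56.6 and |DA| = 60.5 together: it lies at the intersection of circle(E, 56.6) and circle(A, 60.5). With |EA| = 91.82, the foot of the radical line on EA is 43.42 from E and the perpendicular offset is √(56.6² − 43.42²) = 36.31. Taking the left-of-EA solution: D = (31.02, 48.19).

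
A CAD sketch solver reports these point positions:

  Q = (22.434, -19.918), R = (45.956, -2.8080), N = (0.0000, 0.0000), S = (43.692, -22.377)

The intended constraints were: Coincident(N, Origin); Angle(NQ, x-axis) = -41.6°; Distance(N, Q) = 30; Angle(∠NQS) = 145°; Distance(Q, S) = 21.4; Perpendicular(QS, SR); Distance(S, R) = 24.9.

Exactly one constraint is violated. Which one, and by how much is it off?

Distance(S, R) = 24.9 — off by 5.20.

N = (0.00, 0.00) ✓; NQ at -41.60° ✓; |NQ| = 30.00 ✓; ∠NQS = 145.0° ✓; |QS| = 21.40 ✓; ∠(QS, SR) = 90.00° ✓; |SR| = 19.70 ✗.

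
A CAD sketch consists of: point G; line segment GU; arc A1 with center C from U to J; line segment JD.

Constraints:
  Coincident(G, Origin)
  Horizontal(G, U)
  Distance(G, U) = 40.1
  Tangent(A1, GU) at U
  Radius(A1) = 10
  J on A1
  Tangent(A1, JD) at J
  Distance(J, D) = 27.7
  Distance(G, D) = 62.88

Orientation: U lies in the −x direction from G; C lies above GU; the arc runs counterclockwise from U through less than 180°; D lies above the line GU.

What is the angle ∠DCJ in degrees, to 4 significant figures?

70.15°

Checks: |GU| = 40.10 ✓; |CJ| = 10.00 ✓; ∠(CJ, JD) = 90.00° ✓; |JD| = 27.70 ✓; |GD| = 62.88 ✓.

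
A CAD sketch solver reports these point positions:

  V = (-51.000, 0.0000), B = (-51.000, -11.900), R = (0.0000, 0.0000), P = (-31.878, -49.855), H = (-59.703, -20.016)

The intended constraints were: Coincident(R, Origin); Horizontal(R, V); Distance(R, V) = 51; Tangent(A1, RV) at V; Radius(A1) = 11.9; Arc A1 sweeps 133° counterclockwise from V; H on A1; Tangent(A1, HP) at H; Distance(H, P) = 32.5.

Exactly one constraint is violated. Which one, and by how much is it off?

Distance(H, P) = 32.5 — off by 8.30.

R = (0.00, 0.00) ✓; R.y = 0.00, V.y = 0.00 ✓; |RV| = 51.00 ✓; ∠(BV, VR) = 90.00° ✓; |BV| = 11.90 ✓; bearing(B→H) − bearing(B→V) = 133.0° ✓; |BH| = 11.90 ✓; ∠(BH, HP) = 90.00° ✓; |HP| = 40.80 ✗.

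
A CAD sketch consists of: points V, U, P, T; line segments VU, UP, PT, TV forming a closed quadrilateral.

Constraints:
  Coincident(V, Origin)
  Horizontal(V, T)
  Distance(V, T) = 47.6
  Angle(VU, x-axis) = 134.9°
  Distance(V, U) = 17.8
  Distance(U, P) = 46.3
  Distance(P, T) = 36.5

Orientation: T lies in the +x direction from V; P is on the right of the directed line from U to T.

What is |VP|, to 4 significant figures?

28.54

V is at the origin; VT is horizontal with |VT| = 47.6 and T in +x, so T = (47.6, 0). VU runs at 134.9° with |VU| = 17.8, so U = (-12.56, 12.61). P is determined by |UP| = 46.3 and |PT| = 36.5 together: it lies at the intersection of circle(U, 46.3) and circle(T, 36.5). With |UT| = 61.47, the foot of the radical line on UT is 37.34 from U and the perpendicular offset is √(46.3² − 37.34²) = 27.38. Taking the right-of-UT solution: P = (18.36, -21.85).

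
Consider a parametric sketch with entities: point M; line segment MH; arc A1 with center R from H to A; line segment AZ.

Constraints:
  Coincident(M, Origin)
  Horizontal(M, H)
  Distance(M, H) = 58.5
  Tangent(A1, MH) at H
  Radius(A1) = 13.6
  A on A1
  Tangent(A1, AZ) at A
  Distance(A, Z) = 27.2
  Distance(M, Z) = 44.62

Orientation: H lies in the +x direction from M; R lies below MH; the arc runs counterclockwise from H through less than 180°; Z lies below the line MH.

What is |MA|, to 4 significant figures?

47.27

M is at the origin; M and H share the same y with |MH| = 58.5 and H on the +x side, so H = (58.50, 0.000). A1 meets MH tangentially, so RH is at right angles to MH, so R = H + (0, -13.6) = (58.50, -13.60). Since RA ⟂ AZ (tangency), |RZ| = √(13.6² + 27.2²) = 30.41 regardless of where A sits on A1. So Z lies on both circle(M, 44.62) and circle(R, 30.41); the below-MH intersection is Z = (32.95, -30.09). A is the foot of the tangent from Z: A = (46.79, -6.677).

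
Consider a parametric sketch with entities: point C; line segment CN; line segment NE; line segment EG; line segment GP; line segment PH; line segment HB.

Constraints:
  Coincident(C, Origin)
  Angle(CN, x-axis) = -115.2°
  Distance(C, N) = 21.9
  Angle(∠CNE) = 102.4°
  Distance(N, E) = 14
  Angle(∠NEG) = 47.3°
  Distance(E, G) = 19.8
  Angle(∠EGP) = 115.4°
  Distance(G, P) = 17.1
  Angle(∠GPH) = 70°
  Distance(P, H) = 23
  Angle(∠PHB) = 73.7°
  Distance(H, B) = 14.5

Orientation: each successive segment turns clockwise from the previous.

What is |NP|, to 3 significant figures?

18.4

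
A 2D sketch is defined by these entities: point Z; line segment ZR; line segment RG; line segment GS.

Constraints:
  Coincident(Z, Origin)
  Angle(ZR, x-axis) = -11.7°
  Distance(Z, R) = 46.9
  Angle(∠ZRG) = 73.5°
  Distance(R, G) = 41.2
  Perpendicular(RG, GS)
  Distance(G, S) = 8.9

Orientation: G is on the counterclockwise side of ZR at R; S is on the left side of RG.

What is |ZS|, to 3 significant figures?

45.6

Z is at the origin; ZR runs at -11.7° with length 46.9, so R = 46.9·(cos -11.7°, sin -11.7°) = (45.9, -9.51). ∠ZRG = 73.5°, so RG runs at -11.7° + (180° − 73.5°) = 94.8° from the x-axis; with |RG| = 41.2, G = R + 41.2·(cos 94.8°, sin 94.8°) = (42.5, 31.5). The perpendicularity gives GS at right angles to RG; with |GS| = 8.9 on the left of RG, S = G + 8.9·(-0.996, -0.0837) = (33.6, 30.8). Then |ZS| = |S − Z| = 45.6.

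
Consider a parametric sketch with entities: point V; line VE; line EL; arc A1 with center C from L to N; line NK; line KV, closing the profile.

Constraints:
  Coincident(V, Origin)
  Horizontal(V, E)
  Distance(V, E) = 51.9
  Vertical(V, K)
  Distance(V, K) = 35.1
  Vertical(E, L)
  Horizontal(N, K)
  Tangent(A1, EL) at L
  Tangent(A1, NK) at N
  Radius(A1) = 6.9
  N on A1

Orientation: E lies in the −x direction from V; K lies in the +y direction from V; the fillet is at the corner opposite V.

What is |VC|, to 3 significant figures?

53.1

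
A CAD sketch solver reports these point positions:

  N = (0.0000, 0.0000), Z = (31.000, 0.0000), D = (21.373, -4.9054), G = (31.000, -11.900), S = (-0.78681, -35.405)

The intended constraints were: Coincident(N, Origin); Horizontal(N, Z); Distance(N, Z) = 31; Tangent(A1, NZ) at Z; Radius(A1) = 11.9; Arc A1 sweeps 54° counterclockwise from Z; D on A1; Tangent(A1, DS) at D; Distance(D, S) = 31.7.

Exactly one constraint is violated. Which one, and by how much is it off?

Distance(D, S) = 31.7 — off by 6.00.

N = (0.00, 0.00) ✓; N.y = 0.00, Z.y = 0.00 ✓; |NZ| = 31.00 ✓; ∠(GZ, ZN) = 90.00° ✓; |GZ| = 11.90 ✓; bearing(G→D) − bearing(G→Z) = 54.00° ✓; |GD| = 11.90 ✓; ∠(GD, DS) = 90.00° ✓; |DS| = 37.70 ✗.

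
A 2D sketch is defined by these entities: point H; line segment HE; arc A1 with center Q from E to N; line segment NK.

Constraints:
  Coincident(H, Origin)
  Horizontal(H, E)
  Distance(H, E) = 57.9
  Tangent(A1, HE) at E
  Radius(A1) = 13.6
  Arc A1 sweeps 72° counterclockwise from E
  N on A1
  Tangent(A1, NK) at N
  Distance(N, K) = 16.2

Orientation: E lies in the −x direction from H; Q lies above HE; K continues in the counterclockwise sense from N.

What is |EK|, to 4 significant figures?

30.61

H is at the origin; H and E share the same y with |HE| = 57.9 and E on the −x side, so E = (-57.90, 0.000). Tangency of A1 to HE means the radius QE is perpendicular to HE, so Q = E + (0, 13.6) = (-57.90, 13.60). On A1, E sits at bearing -90° from Q; a 72° counterclockwise sweep puts N at bearing -18°, so N = Q + 13.6·(cos -18°, sin -18°) = (-44.97, 9.397). A1 meets NK tangentially, so QN is at right angles to NK, so NK runs along (−sin -18°, cos -18°); with |NK| = 16.2, K = (-39.96, 24.80). Then |EK| = |K − E| = 30.61.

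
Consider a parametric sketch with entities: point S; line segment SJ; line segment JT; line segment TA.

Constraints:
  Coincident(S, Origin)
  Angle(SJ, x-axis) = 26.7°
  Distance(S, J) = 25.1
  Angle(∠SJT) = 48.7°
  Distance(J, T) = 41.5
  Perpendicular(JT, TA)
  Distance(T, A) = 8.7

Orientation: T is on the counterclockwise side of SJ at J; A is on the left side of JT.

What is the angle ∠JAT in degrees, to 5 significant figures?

78.160°

S is at the origin; SJ runs at 26.7° with length 25.1, so J = 25.1·(cos 26.7°, sin 26.7°) = (22.424, 11.278). ∠SJT = 48.7°, so JT runs at 26.7° + (180° − 48.7°) = 158.00° from the x-axis; with |JT| = 41.5, T = J + 41.5·(cos 158.00°, sin 158.00°) = (-16.055, 26.824). The perpendicularity gives TA at right angles to JT; with |TA| = 8.7 on the left of JT, A = T + 8.7·(-0.37461, -0.92718) = (-19.314, 18.758). Then cos ∠JAT = AJ·AT / (|AJ||AT|), giving 78.160°.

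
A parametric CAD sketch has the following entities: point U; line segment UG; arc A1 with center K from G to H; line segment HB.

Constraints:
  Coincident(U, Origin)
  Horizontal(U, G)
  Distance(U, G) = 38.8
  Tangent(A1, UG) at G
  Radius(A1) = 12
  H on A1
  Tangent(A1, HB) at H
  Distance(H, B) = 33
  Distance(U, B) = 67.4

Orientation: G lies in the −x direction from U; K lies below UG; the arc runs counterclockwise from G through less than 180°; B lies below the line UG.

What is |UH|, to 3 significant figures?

52.3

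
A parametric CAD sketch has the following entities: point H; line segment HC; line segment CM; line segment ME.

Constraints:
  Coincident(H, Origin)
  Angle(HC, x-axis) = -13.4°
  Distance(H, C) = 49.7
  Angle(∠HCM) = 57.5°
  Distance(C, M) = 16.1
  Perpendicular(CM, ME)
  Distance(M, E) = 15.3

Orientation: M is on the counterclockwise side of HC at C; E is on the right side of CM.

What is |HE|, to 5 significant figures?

58.191

H is at the origin; HC runs at -13.4° with length 49.7, so C = 49.7·(cos -13.4°, sin -13.4°) = (48.347, -11.518). ∠HCM = 57.5°, so CM runs at -13.4° + (180° − 57.5°) = 109.10° from the x-axis; with |CM| = 16.1, M = C + 16.1·(cos 109.10°, sin 109.10°) = (43.079, 3.6958). The perpendicularity gives ME at right angles to CM; with |ME| = 15.3 on the right of CM, E = M + 15.3·(0.94495, 0.32722) = (57.536, 8.7022). Then |HE| = |E − H| = 58.191.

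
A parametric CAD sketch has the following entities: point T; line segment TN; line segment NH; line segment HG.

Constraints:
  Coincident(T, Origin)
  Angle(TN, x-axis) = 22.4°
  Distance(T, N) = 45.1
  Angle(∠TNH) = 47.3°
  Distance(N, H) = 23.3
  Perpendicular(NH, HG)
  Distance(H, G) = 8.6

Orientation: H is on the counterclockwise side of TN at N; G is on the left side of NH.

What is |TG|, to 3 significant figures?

25.6

T is at the origin; TN runs at 22.4° with length 45.1, so N = 45.1·(cos 22.4°, sin 22.4°) = (41.7, 17.2). ∠TNH = 47.3°, so NH runs at 22.4° + (180° − 47.3°) = 155° from the x-axis; with |NH| = 23.3, H = N + 23.3·(cos 155°, sin 155°) = (20.6, 27.0). NH is perpendicular to HG; with |HG| = 8.6 on the left of NH, G = H + 8.6·(-0.421, -0.907) = (16.9, 19.2). Then |TG| = |G − T| = 25.6.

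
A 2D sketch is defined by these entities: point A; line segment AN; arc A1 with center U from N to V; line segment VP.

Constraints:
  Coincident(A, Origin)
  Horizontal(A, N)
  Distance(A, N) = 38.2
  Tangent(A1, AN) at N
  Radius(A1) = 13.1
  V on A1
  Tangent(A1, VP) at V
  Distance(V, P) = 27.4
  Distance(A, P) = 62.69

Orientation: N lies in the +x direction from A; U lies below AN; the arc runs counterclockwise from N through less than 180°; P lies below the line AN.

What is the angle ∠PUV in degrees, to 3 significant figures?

64.4°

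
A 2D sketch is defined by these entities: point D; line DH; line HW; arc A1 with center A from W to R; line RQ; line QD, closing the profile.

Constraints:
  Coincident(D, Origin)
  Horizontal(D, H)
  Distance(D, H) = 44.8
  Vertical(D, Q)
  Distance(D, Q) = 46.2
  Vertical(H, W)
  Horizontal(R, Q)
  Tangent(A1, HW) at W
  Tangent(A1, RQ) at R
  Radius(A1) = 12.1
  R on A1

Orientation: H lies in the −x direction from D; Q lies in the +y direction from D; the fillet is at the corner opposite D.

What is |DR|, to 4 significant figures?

56.60

The virtual corner opposite D is at (-44.80, 46.20). Since A1 is tangent to HW there, AW ⟂ HW and A1 meets RQ tangentially, so AR is at right angles to RQ, with radius 12.1, so the center A sits 12.1 in from both sides at A = (-32.70, 34.10). That places the tangent points at W = (-44.80, 34.10) on HW and R = (-32.70, 46.20) on RQ. Then |DR| = |R − D| = 56.60.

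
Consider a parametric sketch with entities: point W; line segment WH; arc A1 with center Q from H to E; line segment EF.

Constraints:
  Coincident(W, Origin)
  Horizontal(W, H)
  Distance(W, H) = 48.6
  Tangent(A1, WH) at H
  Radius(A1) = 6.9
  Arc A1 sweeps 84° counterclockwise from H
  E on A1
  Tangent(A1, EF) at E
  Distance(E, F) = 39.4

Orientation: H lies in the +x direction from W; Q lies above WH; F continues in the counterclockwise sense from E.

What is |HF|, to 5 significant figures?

46.673

On A1, H sits at bearing -90° from Q; an 84° counterclockwise sweep puts E at bearing -6°, so E = Q + 6.9·(cos -6°, sin -6°) = (55.462, 6.1788). A1 meets EF tangentially, so QE is at right angles to EF, so EF runs along (−sin -6°, cos -6°); with |EF| = 39.4, F = (59.581, 45.363). Then |HF| = |F − H| = 46.673.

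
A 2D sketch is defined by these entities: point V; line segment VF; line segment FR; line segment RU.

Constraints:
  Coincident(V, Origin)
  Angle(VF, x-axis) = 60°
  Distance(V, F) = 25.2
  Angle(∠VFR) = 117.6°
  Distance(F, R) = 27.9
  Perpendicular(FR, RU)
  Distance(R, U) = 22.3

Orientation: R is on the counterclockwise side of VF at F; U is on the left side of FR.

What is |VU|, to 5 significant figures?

39.575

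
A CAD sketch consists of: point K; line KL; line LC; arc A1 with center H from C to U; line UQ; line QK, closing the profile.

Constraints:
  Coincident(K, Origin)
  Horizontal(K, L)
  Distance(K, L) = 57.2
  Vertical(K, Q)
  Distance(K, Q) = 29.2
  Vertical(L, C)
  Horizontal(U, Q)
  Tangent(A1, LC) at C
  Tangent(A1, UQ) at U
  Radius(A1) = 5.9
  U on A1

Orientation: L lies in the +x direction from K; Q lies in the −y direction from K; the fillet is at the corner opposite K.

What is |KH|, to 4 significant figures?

56.34

K is at the origin; K and L share the same y with |KL| = 57.2 and L on the +x side, so L = (57.20, 0.000). KQ is vertical with |KQ| = 29.2 and Q on the −y side, so Q = (0.000, -29.20). The virtual corner opposite K is at (57.20, -29.20). Tangency of A1 to LC means the radius HC is perpendicular to LC and since A1 is tangent to UQ there, HU ⟂ UQ, with radius 5.9, so the center H sits 5.9 in from both sides at H = (51.30, -23.30). Then |KH| = |H − K| = 56.34.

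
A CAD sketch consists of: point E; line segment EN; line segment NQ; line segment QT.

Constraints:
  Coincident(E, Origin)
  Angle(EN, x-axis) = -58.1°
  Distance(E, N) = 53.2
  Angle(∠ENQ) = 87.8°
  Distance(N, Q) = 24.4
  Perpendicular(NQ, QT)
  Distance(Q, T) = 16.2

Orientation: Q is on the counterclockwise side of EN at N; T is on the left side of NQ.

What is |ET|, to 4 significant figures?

43.20

E is at the origin; EN runs at -58.1° with length 53.2, so N = 53.2·(cos -58.1°, sin -58.1°) = (28.11, -45.17). ∠ENQ = 87.8°, so NQ runs at -58.1° + (180° − 87.8°) = 34.10° from the x-axis; with |NQ| = 24.4, Q = N + 24.4·(cos 34.10°, sin 34.10°) = (48.32, -31.49). NQ ⟂ QT; with |QT| = 16.2 on the left of NQ, T = Q + 16.2·(-0.5606, 0.8281) = (39.24, -18.07). Then |ET| = |T − E| = 43.20.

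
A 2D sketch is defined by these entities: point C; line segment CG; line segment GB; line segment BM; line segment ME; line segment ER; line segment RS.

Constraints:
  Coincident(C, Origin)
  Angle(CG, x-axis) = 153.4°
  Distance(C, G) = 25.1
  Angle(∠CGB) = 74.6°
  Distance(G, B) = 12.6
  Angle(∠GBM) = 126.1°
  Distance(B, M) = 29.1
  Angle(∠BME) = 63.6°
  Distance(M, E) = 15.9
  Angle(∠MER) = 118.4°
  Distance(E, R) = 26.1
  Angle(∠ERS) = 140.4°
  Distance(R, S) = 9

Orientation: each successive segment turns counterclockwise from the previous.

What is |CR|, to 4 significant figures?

20.48

C is at the origin; CG runs at 153.4° with length 25.1, so G = (-22.44, 11.24). ∠CGB = 74.6° gives GB at -101.2° from the x-axis; with |GB| = 12.6, B = (-24.89, -1.121). ∠GBM = 126.1° gives BM at -47.30° from the x-axis; with |BM| = 29.1, M = (-5.156, -22.51). ∠BME = 63.6° gives ME at 69.10° from the x-axis; with |ME| = 15.9, E = (0.5160, -7.653). ∠MER = 118.4° gives ER at 130.7° from the x-axis; with |ER| = 26.1, R = (-16.50, 12.13). Then |CR| = |R − C| = 20.48.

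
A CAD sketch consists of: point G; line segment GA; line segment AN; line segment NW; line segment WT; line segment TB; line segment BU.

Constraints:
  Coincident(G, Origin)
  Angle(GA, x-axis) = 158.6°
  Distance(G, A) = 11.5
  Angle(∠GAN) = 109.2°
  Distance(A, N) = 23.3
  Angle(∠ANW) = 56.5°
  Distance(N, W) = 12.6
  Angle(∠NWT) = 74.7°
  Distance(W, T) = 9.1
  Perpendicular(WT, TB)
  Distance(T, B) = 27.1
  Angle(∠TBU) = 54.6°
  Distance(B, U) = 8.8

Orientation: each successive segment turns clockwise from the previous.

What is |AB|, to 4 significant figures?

33.86

G is at the origin; GA runs at 158.6° with length 11.5, so A = (-10.71, 4.196). ∠GAN = 109.2° gives AN at 87.80° from the x-axis; with |AN| = 23.3, N = (-9.813, 27.48). ∠ANW = 56.5° gives NW at -35.70° from the x-axis; with |NW| = 12.6, W = (0.4195, 20.13). ∠NWT = 74.7° gives WT at -141.0° from the x-axis; with |WT| = 9.1, T = (-6.652, 14.40). WT is perpendicular to TB, so TB runs at 129.0°; with |TB| = 27.1, B = (-23.71, 35.46). Then |AB| = |B − A| = 33.86.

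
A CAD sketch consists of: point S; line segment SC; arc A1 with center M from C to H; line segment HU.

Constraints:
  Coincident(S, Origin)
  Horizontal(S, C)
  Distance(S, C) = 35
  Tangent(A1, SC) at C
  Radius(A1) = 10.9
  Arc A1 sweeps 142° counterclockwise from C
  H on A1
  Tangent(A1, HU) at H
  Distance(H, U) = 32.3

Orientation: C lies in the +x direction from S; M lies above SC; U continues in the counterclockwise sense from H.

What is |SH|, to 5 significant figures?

46.039

S is at the origin; SC is horizontal with |SC| = 35.0 and C on the +x side, so C = (35.000, 0.0000). A1 meets SC tangentially, so MC is at right angles to SC, so M = C + (0, 10.9) = (35.000, 10.900). On A1, C sits at bearing -90° from M; a 142° counterclockwise sweep puts H at bearing 52°, so H = M + 10.9·(cos 52°, sin 52°) = (41.711, 19.489). Then |SH| = |H − S| = 46.039.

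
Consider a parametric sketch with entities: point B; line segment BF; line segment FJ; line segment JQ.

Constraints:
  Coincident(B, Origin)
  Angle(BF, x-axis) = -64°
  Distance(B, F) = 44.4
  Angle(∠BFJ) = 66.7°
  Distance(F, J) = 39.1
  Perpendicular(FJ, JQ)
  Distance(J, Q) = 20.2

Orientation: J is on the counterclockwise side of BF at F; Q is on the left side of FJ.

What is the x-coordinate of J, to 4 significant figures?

44.96

B is at the origin; BF runs at -64.0° with length 44.4, so F = 44.4·(cos -64.0°, sin -64.0°) = (19.46, -39.91). ∠BFJ = 66.7°, so FJ runs at -64.0° + (180° − 66.7°) = 49.30° from the x-axis; with |FJ| = 39.1, J = F + 39.1·(cos 49.30°, sin 49.30°) = (44.96, -10.26). So J.x = 44.96.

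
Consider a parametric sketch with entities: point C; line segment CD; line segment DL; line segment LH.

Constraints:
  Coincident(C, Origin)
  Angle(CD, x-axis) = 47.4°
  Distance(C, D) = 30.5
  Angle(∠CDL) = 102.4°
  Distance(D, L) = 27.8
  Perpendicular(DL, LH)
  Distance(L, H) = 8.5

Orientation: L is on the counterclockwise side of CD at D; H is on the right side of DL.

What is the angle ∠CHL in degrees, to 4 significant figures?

41.90°

C is at the origin; CD runs at 47.4° with length 30.5, so D = 30.5·(cos 47.4°, sin 47.4°) = (20.64, 22.45). ∠CDL = 102.4°, so DL runs at 47.4° + (180° − 102.4°) = 125.0° from the x-axis; with |DL| = 27.8, L = D + 27.8·(cos 125.0°, sin 125.0°) = (4.699, 45.22). DL ⟂ LH; with |LH| = 8.5 on the right of DL, H = L + 8.5·(0.8192, 0.5736) = (11.66, 50.10). Then cos ∠CHL = HC·HL / (|HC||HL|), giving 41.90°.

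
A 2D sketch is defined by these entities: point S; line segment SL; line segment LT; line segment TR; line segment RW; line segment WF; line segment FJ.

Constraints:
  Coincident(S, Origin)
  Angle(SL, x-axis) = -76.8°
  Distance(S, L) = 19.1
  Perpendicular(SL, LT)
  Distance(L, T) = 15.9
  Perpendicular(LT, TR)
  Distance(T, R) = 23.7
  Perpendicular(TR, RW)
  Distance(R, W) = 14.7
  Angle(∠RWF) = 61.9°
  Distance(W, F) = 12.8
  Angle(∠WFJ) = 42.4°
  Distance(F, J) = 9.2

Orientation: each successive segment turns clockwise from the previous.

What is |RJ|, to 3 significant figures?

6.83

S is at the origin; SL runs at -76.8° with length 19.1, so L = (4.36, -18.6). The perpendicularity gives LT at right angles to SL, so LT runs at -167°; with |LT| = 15.9, T = (-11.1, -22.2). LT ⟂ TR, so TR runs at 103°; with |TR| = 23.7, R = (-16.5, 0.848). TR is perpendicular to RW, so RW runs at 13.2°; with |RW| = 14.7, W = (-2.22, 4.20). ∠RWF = 61.9° gives WF at -105° from the x-axis; with |WF| = 12.8, F = (-5.51, -8.17). ∠WFJ = 42.4° gives FJ at 118° from the x-axis; with |FJ| = 9.2, J = (-9.76, -0.00467). Then |RJ| = |J − R| = 6.83.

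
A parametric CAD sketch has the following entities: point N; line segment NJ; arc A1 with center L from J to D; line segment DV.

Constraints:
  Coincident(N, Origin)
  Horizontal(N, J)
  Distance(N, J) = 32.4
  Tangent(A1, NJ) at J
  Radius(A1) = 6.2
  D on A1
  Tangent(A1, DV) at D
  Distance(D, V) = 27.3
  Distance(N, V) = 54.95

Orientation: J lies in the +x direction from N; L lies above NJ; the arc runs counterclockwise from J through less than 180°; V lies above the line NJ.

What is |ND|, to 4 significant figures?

38.67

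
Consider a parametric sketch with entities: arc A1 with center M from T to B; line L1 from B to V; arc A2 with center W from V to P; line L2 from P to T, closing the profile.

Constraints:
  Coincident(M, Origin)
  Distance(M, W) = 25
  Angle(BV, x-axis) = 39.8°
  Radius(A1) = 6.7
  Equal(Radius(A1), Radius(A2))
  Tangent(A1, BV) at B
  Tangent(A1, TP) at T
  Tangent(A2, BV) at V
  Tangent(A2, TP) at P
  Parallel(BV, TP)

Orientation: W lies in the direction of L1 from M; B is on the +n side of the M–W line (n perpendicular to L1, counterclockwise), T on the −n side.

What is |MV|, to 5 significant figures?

25.882

The slot axis is L1's direction at 39.8°, so u = (cos 39.8°, sin 39.8°) = (0.76828, 0.64011) and n = (−sin 39.8°, cos 39.8°) = (-0.64011, 0.76828). M is at the origin and W lies 25.0 along u from M, so W = 25.0·u = (19.207, 16.003). Tangency of A1 to both parallel lines with radius 6.7 puts B and T at M ± 6.7·n: B = (-4.2887, 5.1475), T = (4.2887, -5.1475). Equal radii place V and P the same way about W: V = W + 6.7·n = (14.918, 21.150), P = W − 6.7·n = (23.496, 10.855). Then |MV| = |V − M| = 25.882.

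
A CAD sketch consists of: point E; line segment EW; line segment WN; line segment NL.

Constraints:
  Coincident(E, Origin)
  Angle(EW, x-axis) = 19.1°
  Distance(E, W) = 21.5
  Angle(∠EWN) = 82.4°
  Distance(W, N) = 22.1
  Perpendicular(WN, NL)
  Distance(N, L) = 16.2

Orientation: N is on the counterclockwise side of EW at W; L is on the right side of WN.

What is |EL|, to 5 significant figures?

42.165

E is at the origin; EW runs at 19.1° with length 21.5, so W = 21.5·(cos 19.1°, sin 19.1°) = (20.316, 7.0352). ∠EWN = 82.4°, so WN runs at 19.1° + (180° − 82.4°) = 116.70° from the x-axis; with |WN| = 22.1, N = W + 22.1·(cos 116.70°, sin 116.70°) = (10.386, 26.779). The perpendicularity gives NL at right angles to WN; with |NL| = 16.2 on the right of WN, L = N + 16.2·(0.89337, 0.44932) = (24.859, 34.058). Then |EL| = |L − E| = 42.165.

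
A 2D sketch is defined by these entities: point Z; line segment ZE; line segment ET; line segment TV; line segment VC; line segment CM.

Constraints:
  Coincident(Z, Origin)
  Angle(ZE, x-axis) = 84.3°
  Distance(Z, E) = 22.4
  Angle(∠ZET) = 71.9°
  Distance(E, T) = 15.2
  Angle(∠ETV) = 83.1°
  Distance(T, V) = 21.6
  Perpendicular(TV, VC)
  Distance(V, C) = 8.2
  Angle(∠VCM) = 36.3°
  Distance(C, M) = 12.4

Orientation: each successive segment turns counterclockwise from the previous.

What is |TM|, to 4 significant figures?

14.37

Z is at the origin; ZE runs at 84.3° with length 22.4, so E = (2.225, 22.29). ∠ZET = 71.9° gives ET at -167.6° from the x-axis; with |ET| = 15.2, T = (-12.62, 19.03). ∠ETV = 83.1° gives TV at -70.70° from the x-axis; with |TV| = 21.6, V = (-5.482, -1.361). The perpendicularity gives VC at right angles to TV, so VC runs at 19.30°; with |VC| = 8.2, C = (2.258, 1.349). ∠VCM = 36.3° gives CM at 163.0° from the x-axis; with |CM| = 12.4, M = (-9.601, 4.975). Then |TM| = |M − T| = 14.37.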